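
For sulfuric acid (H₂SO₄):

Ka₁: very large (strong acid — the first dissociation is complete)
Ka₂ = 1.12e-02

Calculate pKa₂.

pKa₂ = -log(Ka₂) = -log(1.12e-02) = 1.95.

pK_{a2} = 1.95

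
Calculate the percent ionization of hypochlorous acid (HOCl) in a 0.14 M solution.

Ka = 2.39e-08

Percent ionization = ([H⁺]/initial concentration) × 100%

Using Ka equilibrium: x² + Ka×x - Ka×C = 0. Solving: [H⁺] = 5.7833e-05. Percent = (5.7833e-05/0.14) × 100

Percent ionization = 0.0413%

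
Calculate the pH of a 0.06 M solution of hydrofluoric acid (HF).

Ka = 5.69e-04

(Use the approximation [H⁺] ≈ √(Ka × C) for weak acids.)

[H⁺] = √(Ka × C) = √(5.69e-04 × 0.06) = 5.8429e-03. pH = -log(5.8429e-03)

pH = 2.23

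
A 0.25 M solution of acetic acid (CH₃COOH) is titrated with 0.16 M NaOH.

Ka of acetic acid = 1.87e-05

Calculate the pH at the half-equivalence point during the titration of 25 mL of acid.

At half-equivalence [HA] = [A⁻], so Henderson-Hasselbalch gives pH = pKa = -log(1.87e-05) = 4.73.

pH = pKa = 4.73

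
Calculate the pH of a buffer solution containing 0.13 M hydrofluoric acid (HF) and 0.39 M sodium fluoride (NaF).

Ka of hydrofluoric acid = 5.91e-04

pKa = -log(5.91e-04) = 3.23. pH = pKa + log([A⁻]/[HA]) = 3.23 + log(0.39/0.13)

pH = 3.71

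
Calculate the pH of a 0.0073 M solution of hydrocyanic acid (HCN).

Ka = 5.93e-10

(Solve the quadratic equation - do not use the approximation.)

x² + Ka×x - Ka×C = 0. Using quadratic formula: [H⁺] = 2.0803e-06

pH = 5.68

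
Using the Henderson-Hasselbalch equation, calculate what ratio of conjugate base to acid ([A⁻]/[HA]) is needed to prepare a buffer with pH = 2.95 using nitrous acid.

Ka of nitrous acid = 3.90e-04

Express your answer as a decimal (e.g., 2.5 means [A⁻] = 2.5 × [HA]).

pKa = -log(3.90e-04) = 3.4089. pH = pKa + log([A⁻]/[HA]), so log([A⁻]/[HA]) = pH − pKa = 2.95 − 3.4089 = -0.4589. [A⁻]/[HA] = 10^(-0.4589) = 0.348

[A⁻]/[HA] = 0.348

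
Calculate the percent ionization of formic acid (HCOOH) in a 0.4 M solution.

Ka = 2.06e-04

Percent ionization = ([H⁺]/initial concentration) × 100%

Using Ka equilibrium: x² + Ka×x - Ka×C = 0. Solving: [H⁺] = 8.9750e-03. Percent = (8.9750e-03/0.4) × 100

Percent ionization = 2.24%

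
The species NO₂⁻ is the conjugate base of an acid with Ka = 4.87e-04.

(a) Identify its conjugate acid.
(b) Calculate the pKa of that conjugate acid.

(a) The conjugate acid is formed by adding one H⁺ to NO₂⁻, giving HNO₂. (b) pKa = -log(Ka) = -log(4.87e-04) = 3.31.

Conjugate acid: HNO₂; pK_a = 3.31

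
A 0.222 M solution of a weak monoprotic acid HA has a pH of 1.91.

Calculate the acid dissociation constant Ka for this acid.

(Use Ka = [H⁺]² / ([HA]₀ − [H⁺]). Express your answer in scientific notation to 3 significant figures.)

[H⁺] = 10^(−pH) = 10^(−1.91) = 1.230e-02 M. For HA ⇌ H⁺ + A⁻, Ka = [H⁺][A⁻]/[HA] = [H⁺]² / ([HA]₀ − [H⁺]) = (1.230e-02)² / (0.222 − 1.230e-02) = 7.22e-04.

K_a = 7.22e-04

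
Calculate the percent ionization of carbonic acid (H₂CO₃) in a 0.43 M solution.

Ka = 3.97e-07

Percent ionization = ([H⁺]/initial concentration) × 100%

Using Ka equilibrium: x² + Ka×x - Ka×C = 0. Solving: [H⁺] = 4.1297e-04. Percent = (4.1297e-04/0.43) × 100

Percent ionization = 0.096%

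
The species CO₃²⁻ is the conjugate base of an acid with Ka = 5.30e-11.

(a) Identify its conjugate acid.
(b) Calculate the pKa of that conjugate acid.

(a) The conjugate acid is formed by adding one H⁺ to CO₃²⁻, giving HCO₃⁻. (b) pKa = -log(Ka) = -log(5.30e-11) = 10.28.

Conjugate acid: HCO₃⁻; pK_a = 10.28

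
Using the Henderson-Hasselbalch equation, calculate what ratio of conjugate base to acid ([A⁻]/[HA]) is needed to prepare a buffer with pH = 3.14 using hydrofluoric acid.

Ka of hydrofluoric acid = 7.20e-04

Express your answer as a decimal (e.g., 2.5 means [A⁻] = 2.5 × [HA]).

pKa = -log(7.20e-04) = 3.1427. pH = pKa + log([A⁻]/[HA]), so log([A⁻]/[HA]) = pH − pKa = 3.14 − 3.1427 = -0.0027. [A⁻]/[HA] = 10^(-0.0027) = 0.994

[A⁻]/[HA] = 0.994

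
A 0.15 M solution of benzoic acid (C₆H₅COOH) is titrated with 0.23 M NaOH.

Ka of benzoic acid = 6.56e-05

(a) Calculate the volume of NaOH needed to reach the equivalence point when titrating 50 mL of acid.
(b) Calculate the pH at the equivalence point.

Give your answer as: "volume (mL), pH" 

moles acid = 0.15 × 50/1000 = 0.0075 mol; V_base = moles/0.23 × 1000 = 32.6 mL. At equivalence only the conjugate base is present: [A⁻] = 0.0075/0.083 = 9.0789e-02 M. Kb = Kw/Ka = 1.52e-10; [OH⁻] = √(Kb × [A⁻]) = 3.7202e-06; pOH = 5.43; pH = 14 - pOH = 8.57.

V = 32.6 mL, pH = 8.57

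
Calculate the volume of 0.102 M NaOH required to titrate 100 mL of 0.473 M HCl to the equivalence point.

At equivalence: moles acid = moles base. moles HCl = 0.473 × 100/1000 = 0.0473 mol. V_base = moles / 0.102 × 1000 = 463.7 mL.

V_{base} = 463.7 mL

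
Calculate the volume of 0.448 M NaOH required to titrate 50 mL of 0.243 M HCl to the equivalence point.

At equivalence: moles acid = moles base. moles HCl = 0.243 × 50/1000 = 0.01215 mol. V_base = moles / 0.448 × 1000 = 27.1 mL.

V_{base} = 27.1 mL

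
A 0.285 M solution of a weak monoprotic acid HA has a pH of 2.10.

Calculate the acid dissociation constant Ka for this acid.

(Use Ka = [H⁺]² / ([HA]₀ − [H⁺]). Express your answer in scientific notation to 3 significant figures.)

[H⁺] = 10^(−pH) = 10^(−2.10) = 7.943e-03 M. For HA ⇌ H⁺ + A⁻, Ka = [H⁺][A⁻]/[HA] = [H⁺]² / ([HA]₀ − [H⁺]) = (7.943e-03)² / (0.285 − 7.943e-03) = 2.28e-04.

K_a = 2.28e-04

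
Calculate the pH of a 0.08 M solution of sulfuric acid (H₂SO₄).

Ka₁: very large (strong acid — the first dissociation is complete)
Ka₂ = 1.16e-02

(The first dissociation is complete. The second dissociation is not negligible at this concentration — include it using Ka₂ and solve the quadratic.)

First dissociation is complete: [H⁺]₀ = [HSO₄⁻]₀ = C = 0.08 M. Second dissociation HSO₄⁻ ⇌ H⁺ + SO₄²⁻: let x = [SO₄²⁻]. Ka₂ = (C + x)·x / (C − x) = 1.16e-02 → x² + (C + Ka₂)·x − Ka₂·C = 0 → x² + 0.09160·x − 9.280e-04 = 0. x = (−0.09160 + √(0.09160² + 4 × 9.280e-04)) / 2 = 9.2058e-03 M. [H⁺] = C + x = 0.08 + 9.2058e-03 = 8.9206e-02 M. pH = -log(8.9206e-02) = 1.05.

pH = 1.05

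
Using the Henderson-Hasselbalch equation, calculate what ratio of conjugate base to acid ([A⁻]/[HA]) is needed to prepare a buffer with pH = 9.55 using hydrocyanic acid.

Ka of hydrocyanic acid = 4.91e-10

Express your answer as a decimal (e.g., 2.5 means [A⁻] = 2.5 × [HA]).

pKa = -log(4.91e-10) = 9.3089. pH = pKa + log([A⁻]/[HA]), so log([A⁻]/[HA]) = pH − pKa = 9.55 − 9.3089 = 0.2411. [A⁻]/[HA] = 10^(0.2411) = 1.74

[A⁻]/[HA] = 1.74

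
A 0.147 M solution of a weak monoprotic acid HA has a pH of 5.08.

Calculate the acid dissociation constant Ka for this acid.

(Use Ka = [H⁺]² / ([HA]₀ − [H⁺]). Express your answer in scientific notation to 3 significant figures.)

[H⁺] = 10^(−pH) = 10^(−5.08) = 8.318e-06 M. For HA ⇌ H⁺ + A⁻, Ka = [H⁺][A⁻]/[HA] = [H⁺]² / ([HA]₀ − [H⁺]) = (8.318e-06)² / (0.147 − 8.318e-06) = 4.71e-10.

K_a = 4.71e-10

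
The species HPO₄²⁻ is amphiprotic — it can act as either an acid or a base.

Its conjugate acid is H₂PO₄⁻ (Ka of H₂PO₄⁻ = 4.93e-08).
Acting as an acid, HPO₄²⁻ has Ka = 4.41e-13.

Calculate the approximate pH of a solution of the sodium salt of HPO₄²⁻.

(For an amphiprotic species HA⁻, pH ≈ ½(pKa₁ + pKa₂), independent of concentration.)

pKa₁ = -log(4.93e-08) = 7.31; pKa₂ = -log(4.41e-13) = 12.36. For an amphiprotic species, pH ≈ ½(pKa₁ + pKa₂) = ½(7.31 + 12.36) = 9.83.

pH = 9.83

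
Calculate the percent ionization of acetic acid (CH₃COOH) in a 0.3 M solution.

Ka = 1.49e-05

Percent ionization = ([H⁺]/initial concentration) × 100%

Using Ka equilibrium: x² + Ka×x - Ka×C = 0. Solving: [H⁺] = 2.1068e-03. Percent = (2.1068e-03/0.3) × 100

Percent ionization = 0.702%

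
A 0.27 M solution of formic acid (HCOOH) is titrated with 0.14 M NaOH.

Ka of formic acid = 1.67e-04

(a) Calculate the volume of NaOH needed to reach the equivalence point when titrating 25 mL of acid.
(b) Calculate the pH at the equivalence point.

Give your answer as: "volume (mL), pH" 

moles acid = 0.27 × 25/1000 = 0.00675 mol; V_base = moles/0.14 × 1000 = 48.2 mL. At equivalence only the conjugate base is present: [A⁻] = 0.00675/0.073 = 9.2195e-02 M. Kb = Kw/Ka = 5.99e-11; [OH⁻] = √(Kb × [A⁻]) = 2.3496e-06; pOH = 5.63; pH = 14 - pOH = 8.37.

V = 48.2 mL, pH = 8.37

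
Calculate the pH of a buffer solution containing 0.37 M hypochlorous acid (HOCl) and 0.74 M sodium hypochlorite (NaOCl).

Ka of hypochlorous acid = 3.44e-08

pKa = -log(3.44e-08) = 7.46. pH = pKa + log([A⁻]/[HA]) = 7.46 + log(0.74/0.37)

pH = 7.76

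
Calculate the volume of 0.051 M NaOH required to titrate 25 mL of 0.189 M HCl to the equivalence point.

At equivalence: moles acid = moles base. moles HCl = 0.189 × 25/1000 = 0.004725 mol. V_base = moles / 0.051 × 1000 = 92.6 mL.

V_{base} = 92.6 mL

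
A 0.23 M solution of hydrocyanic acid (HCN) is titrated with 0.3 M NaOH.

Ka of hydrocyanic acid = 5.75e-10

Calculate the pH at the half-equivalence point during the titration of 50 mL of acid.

At half-equivalence [HA] = [A⁻], so Henderson-Hasselbalch gives pH = pKa = -log(5.75e-10) = 9.24.

pH = pKa = 9.24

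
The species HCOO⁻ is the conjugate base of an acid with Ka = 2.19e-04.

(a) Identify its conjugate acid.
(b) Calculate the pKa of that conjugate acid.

(a) The conjugate acid is formed by adding one H⁺ to HCOO⁻, giving HCOOH. (b) pKa = -log(Ka) = -log(2.19e-04) = 3.66.

Conjugate acid: HCOOH; pK_a = 3.66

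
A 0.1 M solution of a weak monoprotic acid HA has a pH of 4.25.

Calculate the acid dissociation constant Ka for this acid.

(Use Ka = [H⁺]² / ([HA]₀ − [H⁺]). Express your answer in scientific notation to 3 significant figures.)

[H⁺] = 10^(−pH) = 10^(−4.25) = 5.623e-05 M. For HA ⇌ H⁺ + A⁻, Ka = [H⁺][A⁻]/[HA] = [H⁺]² / ([HA]₀ − [H⁺]) = (5.623e-05)² / (0.1 − 5.623e-05) = 3.16e-08.

K_a = 3.16e-08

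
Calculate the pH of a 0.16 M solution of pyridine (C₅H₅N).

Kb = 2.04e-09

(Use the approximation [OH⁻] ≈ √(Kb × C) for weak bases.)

[OH⁻] = √(Kb × C) = √(2.04e-09 × 0.16) = 1.8067e-05. pOH = 4.74, pH = 14 - pOH

pH = 9.26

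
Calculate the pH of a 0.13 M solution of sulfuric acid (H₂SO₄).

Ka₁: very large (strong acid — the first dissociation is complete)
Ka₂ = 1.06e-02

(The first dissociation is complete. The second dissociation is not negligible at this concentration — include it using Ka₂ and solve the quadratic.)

First dissociation is complete: [H⁺]₀ = [HSO₄⁻]₀ = C = 0.13 M. Second dissociation HSO₄⁻ ⇌ H⁺ + SO₄²⁻: let x = [SO₄²⁻]. Ka₂ = (C + x)·x / (C − x) = 1.06e-02 → x² + (C + Ka₂)·x − Ka₂·C = 0 → x² + 0.14060·x − 1.378e-03 = 0. x = (−0.14060 + √(0.14060² + 4 × 1.378e-03)) / 2 = 9.1990e-03 M. [H⁺] = C + x = 0.13 + 9.1990e-03 = 1.3920e-01 M. pH = -log(1.3920e-01) = 0.86.

pH = 0.86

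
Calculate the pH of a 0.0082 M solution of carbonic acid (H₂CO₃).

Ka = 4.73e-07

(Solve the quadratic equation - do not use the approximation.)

x² + Ka×x - Ka×C = 0. Using quadratic formula: [H⁺] = 6.2042e-05

pH = 4.21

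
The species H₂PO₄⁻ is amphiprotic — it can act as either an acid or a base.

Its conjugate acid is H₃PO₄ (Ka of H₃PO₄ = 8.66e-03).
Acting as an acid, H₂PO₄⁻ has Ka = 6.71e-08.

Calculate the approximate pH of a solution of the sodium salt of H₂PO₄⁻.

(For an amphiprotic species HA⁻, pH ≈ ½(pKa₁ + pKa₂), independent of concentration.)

pKa₁ = -log(8.66e-03) = 2.06; pKa₂ = -log(6.71e-08) = 7.17. For an amphiprotic species, pH ≈ ½(pKa₁ + pKa₂) = ½(2.06 + 7.17) = 4.62.

pH = 4.62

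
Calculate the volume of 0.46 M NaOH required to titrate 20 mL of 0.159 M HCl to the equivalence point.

At equivalence: moles acid = moles base. moles HCl = 0.159 × 20/1000 = 0.00318 mol. V_base = moles / 0.46 × 1000 = 6.9 mL.

V_{base} = 6.9 mL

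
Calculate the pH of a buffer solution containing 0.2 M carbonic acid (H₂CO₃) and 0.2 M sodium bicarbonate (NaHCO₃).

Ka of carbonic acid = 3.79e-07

pKa = -log(3.79e-07) = 6.42. pH = pKa + log([A⁻]/[HA]) = 6.42 + log(0.2/0.2)

pH = 6.42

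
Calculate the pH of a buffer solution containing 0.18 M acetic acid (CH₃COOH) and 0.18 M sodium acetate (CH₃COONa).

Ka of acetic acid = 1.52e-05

pKa = -log(1.52e-05) = 4.82. pH = pKa + log([A⁻]/[HA]) = 4.82 + log(0.18/0.18)

pH = 4.82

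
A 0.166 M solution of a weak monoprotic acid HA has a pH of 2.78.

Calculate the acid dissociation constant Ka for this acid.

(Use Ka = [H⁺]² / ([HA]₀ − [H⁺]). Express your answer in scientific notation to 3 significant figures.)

[H⁺] = 10^(−pH) = 10^(−2.78) = 1.660e-03 M. For HA ⇌ H⁺ + A⁻, Ka = [H⁺][A⁻]/[HA] = [H⁺]² / ([HA]₀ − [H⁺]) = (1.660e-03)² / (0.166 − 1.660e-03) = 1.68e-05.

K_a = 1.68e-05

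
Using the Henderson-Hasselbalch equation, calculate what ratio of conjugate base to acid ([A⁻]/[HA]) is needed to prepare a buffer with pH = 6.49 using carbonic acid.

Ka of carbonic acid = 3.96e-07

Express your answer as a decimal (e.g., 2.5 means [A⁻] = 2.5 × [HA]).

pKa = -log(3.96e-07) = 6.4023. pH = pKa + log([A⁻]/[HA]), so log([A⁻]/[HA]) = pH − pKa = 6.49 − 6.4023 = 0.0877. [A⁻]/[HA] = 10^(0.0877) = 1.22

[A⁻]/[HA] = 1.22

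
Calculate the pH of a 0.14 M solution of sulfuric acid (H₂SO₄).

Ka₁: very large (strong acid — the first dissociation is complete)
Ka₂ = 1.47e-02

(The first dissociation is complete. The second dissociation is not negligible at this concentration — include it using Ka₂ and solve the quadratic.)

First dissociation is complete: [H⁺]₀ = [HSO₄⁻]₀ = C = 0.14 M. Second dissociation HSO₄⁻ ⇌ H⁺ + SO₄²⁻: let x = [SO₄²⁻]. Ka₂ = (C + x)·x / (C − x) = 1.47e-02 → x² + (C + Ka₂)·x − Ka₂·C = 0 → x² + 0.15470·x − 2.058e-03 = 0. x = (−0.15470 + √(0.15470² + 4 × 2.058e-03)) / 2 = 1.2322e-02 M. [H⁺] = C + x = 0.14 + 1.2322e-02 = 1.5232e-01 M. pH = -log(1.5232e-01) = 0.82.

pH = 0.82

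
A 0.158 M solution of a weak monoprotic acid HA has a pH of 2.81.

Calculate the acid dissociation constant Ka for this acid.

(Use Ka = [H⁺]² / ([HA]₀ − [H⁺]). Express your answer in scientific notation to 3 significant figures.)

[H⁺] = 10^(−pH) = 10^(−2.81) = 1.549e-03 M. For HA ⇌ H⁺ + A⁻, Ka = [H⁺][A⁻]/[HA] = [H⁺]² / ([HA]₀ − [H⁺]) = (1.549e-03)² / (0.158 − 1.549e-03) = 1.53e-05.

K_a = 1.53e-05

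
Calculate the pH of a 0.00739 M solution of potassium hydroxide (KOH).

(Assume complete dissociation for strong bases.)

[OH⁻] = 0.00739 M for strong base. pOH = -log[OH⁻] = 2.13, pH = 14 - pOH

pH = 11.87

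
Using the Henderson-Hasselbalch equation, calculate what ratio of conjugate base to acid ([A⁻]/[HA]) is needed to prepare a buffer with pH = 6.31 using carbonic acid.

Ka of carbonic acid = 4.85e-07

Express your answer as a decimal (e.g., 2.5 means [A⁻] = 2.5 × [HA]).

pKa = -log(4.85e-07) = 6.3143. pH = pKa + log([A⁻]/[HA]), so log([A⁻]/[HA]) = pH − pKa = 6.31 − 6.3143 = -0.0043. [A⁻]/[HA] = 10^(-0.0043) = 0.990

[A⁻]/[HA] = 0.990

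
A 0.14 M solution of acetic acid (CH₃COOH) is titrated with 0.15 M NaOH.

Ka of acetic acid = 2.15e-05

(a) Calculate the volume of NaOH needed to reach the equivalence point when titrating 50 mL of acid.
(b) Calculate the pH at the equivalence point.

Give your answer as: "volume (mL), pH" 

moles acid = 0.14 × 50/1000 = 0.007 mol; V_base = moles/0.15 × 1000 = 46.7 mL. At equivalence only the conjugate base is present: [A⁻] = 0.007/0.097 = 7.2414e-02 M. Kb = Kw/Ka = 4.65e-10; [OH⁻] = √(Kb × [A⁻]) = 5.8035e-06; pOH = 5.24; pH = 14 - pOH = 8.76.

V = 46.7 mL, pH = 8.76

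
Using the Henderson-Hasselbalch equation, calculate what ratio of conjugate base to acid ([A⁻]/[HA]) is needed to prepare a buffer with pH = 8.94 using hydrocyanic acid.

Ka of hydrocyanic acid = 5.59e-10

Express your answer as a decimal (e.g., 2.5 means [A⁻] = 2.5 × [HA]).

pKa = -log(5.59e-10) = 9.2526. pH = pKa + log([A⁻]/[HA]), so log([A⁻]/[HA]) = pH − pKa = 8.94 − 9.2526 = -0.3126. [A⁻]/[HA] = 10^(-0.3126) = 0.487

[A⁻]/[HA] = 0.487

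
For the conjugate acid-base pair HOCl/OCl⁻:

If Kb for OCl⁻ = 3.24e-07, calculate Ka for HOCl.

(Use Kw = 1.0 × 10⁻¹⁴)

For a conjugate pair Ka × Kb = Kw, so Ka = Kw/Kb = 1.0 × 10⁻¹⁴ / 3.24e-07 = 3.09e-08.

K_a = 3.09e-08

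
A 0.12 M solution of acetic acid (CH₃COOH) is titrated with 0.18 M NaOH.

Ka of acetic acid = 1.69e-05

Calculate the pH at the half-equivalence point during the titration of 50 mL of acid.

At half-equivalence [HA] = [A⁻], so Henderson-Hasselbalch gives pH = pKa = -log(1.69e-05) = 4.77.

pH = pKa = 4.77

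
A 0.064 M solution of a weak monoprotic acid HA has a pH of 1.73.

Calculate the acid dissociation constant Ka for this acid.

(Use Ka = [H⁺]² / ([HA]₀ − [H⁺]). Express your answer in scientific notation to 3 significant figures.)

[H⁺] = 10^(−pH) = 10^(−1.73) = 1.862e-02 M. For HA ⇌ H⁺ + A⁻, Ka = [H⁺][A⁻]/[HA] = [H⁺]² / ([HA]₀ − [H⁺]) = (1.862e-02)² / (0.064 − 1.862e-02) = 7.64e-03.

K_a = 7.64e-03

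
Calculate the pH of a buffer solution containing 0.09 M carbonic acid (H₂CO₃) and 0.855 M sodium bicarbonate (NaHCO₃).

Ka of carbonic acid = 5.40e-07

pKa = -log(5.40e-07) = 6.27. pH = pKa + log([A⁻]/[HA]) = 6.27 + log(0.855/0.09)

pH = 7.25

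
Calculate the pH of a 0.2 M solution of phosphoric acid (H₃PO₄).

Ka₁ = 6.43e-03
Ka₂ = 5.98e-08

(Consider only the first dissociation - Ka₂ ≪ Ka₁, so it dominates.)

First dissociation dominates. From Ka₁ = [H⁺][HA⁻]/[H₂A], x² + Ka₁·x − Ka₁·C = 0 with C = 0.2 M and Ka₁ = 6.43e-03. Solving: [H⁺] = (−Ka₁ + √(Ka₁² + 4·Ka₁·C)) / 2 = 3.2790e-02 M. pH = -log(3.2790e-02) = 1.48.

pH = 1.48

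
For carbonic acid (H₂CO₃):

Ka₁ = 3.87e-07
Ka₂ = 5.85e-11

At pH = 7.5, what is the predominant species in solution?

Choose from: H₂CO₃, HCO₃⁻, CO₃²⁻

pKa₁ = 6.41, pKa₂ = 10.23. For a polyprotic acid the predominant species crosses at each pKa: below pKa_n the protonated form dominates, above it the deprotonated form does. At pH = 7.5, the predominant species is HCO₃⁻.

HCO₃⁻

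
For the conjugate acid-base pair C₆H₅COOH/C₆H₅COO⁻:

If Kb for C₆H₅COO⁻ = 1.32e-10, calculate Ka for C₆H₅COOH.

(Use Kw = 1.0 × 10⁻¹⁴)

For a conjugate pair Ka × Kb = Kw, so Ka = Kw/Kb = 1.0 × 10⁻¹⁴ / 1.32e-10 = 7.58e-05.

K_a = 7.58e-05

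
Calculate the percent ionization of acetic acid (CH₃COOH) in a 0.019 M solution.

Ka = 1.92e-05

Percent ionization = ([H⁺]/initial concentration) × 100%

Using Ka equilibrium: x² + Ka×x - Ka×C = 0. Solving: [H⁺] = 5.9446e-04. Percent = (5.9446e-04/0.019) × 100

Percent ionization = 3.13%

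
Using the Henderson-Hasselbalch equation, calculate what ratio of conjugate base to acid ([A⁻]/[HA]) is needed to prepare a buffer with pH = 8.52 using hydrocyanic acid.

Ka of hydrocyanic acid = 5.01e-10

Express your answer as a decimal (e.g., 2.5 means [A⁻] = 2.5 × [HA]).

pKa = -log(5.01e-10) = 9.3002. pH = pKa + log([A⁻]/[HA]), so log([A⁻]/[HA]) = pH − pKa = 8.52 − 9.3002 = -0.7802. [A⁻]/[HA] = 10^(-0.7802) = 0.166

[A⁻]/[HA] = 0.166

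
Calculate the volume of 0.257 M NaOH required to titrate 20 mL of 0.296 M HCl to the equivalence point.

At equivalence: moles acid = moles base. moles HCl = 0.296 × 20/1000 = 0.00592 mol. V_base = moles / 0.257 × 1000 = 23.0 mL.

V_{base} = 23.0 mL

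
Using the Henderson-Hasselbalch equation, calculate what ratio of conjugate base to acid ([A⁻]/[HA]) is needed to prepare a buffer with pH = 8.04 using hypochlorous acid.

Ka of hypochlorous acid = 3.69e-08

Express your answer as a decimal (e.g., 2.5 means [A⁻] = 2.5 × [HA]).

pKa = -log(3.69e-08) = 7.4330. pH = pKa + log([A⁻]/[HA]), so log([A⁻]/[HA]) = pH − pKa = 8.04 − 7.4330 = 0.6070. [A⁻]/[HA] = 10^(0.6070) = 4.05

[A⁻]/[HA] = 4.05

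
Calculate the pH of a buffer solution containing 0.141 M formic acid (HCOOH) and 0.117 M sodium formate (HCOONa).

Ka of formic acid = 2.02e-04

pKa = -log(2.02e-04) = 3.69. pH = pKa + log([A⁻]/[HA]) = 3.69 + log(0.117/0.141)

pH = 3.61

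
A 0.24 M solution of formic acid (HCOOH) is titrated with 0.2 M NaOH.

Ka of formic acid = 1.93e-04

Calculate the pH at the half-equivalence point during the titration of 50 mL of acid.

At half-equivalence [HA] = [A⁻], so Henderson-Hasselbalch gives pH = pKa = -log(1.93e-04) = 3.71.

pH = pKa = 3.71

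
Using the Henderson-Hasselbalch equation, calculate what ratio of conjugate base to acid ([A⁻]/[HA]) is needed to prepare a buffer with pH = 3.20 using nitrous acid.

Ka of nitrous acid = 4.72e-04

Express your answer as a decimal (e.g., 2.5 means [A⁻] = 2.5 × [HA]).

pKa = -log(4.72e-04) = 3.3261. pH = pKa + log([A⁻]/[HA]), so log([A⁻]/[HA]) = pH − pKa = 3.20 − 3.3261 = -0.1261. [A⁻]/[HA] = 10^(-0.1261) = 0.748

[A⁻]/[HA] = 0.748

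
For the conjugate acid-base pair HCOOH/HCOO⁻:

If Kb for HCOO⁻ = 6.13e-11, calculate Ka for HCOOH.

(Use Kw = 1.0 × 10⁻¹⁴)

For a conjugate pair Ka × Kb = Kw, so Ka = Kw/Kb = 1.0 × 10⁻¹⁴ / 6.13e-11 = 1.63e-04.

K_a = 1.63e-04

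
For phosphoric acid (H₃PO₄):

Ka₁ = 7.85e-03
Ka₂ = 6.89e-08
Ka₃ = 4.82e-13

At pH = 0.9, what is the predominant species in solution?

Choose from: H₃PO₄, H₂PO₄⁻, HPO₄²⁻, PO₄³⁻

pKa₁ = 2.11, pKa₂ = 7.16, pKa₃ = 12.32. For a polyprotic acid the predominant species crosses at each pKa: below pKa_n the protonated form dominates, above it the deprotonated form does. At pH = 0.9, the predominant species is H₃PO₄.

H₃PO₄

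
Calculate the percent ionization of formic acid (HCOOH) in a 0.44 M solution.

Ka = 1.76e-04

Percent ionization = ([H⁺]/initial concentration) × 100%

Using Ka equilibrium: x² + Ka×x - Ka×C = 0. Solving: [H⁺] = 8.7124e-03. Percent = (8.7124e-03/0.44) × 100

Percent ionization = 1.98%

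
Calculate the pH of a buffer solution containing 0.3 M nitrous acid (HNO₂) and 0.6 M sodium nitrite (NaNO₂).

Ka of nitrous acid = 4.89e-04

pKa = -log(4.89e-04) = 3.31. pH = pKa + log([A⁻]/[HA]) = 3.31 + log(0.6/0.3)

pH = 3.61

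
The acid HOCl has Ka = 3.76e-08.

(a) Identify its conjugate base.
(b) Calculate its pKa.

(a) The conjugate base is formed by removing one H⁺ from HOCl, giving OCl⁻. (b) pKa = -log(Ka) = -log(3.76e-08) = 7.42.

Conjugate base: OCl⁻; pK_a = 7.42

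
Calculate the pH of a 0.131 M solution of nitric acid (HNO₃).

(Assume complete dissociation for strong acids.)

[H⁺] = 0.131 M for strong acid. pH = -log[H⁺] = -log(0.131)

pH = 0.88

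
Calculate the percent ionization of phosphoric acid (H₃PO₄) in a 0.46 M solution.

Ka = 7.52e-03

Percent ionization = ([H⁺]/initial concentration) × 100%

Using Ka equilibrium: x² + Ka×x - Ka×C = 0. Solving: [H⁺] = 5.5175e-02. Percent = (5.5175e-02/0.46) × 100

Percent ionization = 12%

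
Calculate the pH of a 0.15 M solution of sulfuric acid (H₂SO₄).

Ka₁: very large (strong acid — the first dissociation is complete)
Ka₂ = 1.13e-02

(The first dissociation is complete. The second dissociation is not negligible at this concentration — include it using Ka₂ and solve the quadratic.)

First dissociation is complete: [H⁺]₀ = [HSO₄⁻]₀ = C = 0.15 M. Second dissociation HSO₄⁻ ⇌ H⁺ + SO₄²⁻: let x = [SO₄²⁻]. Ka₂ = (C + x)·x / (C − x) = 1.13e-02 → x² + (C + Ka₂)·x − Ka₂·C = 0 → x² + 0.16130·x − 1.695e-03 = 0. x = (−0.16130 + √(0.16130² + 4 × 1.695e-03)) / 2 = 9.9007e-03 M. [H⁺] = C + x = 0.15 + 9.9007e-03 = 1.5990e-01 M. pH = -log(1.5990e-01) = 0.80.

pH = 0.80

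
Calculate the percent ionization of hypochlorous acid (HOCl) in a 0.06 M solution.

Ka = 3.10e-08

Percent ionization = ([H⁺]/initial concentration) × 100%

Using Ka equilibrium: x² + Ka×x - Ka×C = 0. Solving: [H⁺] = 4.3112e-05. Percent = (4.3112e-05/0.06) × 100

Percent ionization = 0.0719%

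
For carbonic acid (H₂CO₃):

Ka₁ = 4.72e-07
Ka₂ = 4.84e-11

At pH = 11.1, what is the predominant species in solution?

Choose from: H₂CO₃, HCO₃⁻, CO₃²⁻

pKa₁ = 6.33, pKa₂ = 10.32. For a polyprotic acid the predominant species crosses at each pKa: below pKa_n the protonated form dominates, above it the deprotonated form does. At pH = 11.1, the predominant species is CO₃²⁻.

CO₃²⁻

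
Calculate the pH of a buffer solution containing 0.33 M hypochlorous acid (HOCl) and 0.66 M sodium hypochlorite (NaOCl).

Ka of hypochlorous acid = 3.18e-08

pKa = -log(3.18e-08) = 7.50. pH = pKa + log([A⁻]/[HA]) = 7.50 + log(0.66/0.33)

pH = 7.80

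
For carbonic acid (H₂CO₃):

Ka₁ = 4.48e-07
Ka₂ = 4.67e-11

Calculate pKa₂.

pKa₂ = -log(Ka₂) = -log(4.67e-11) = 10.33.

pK_{a2} = 10.33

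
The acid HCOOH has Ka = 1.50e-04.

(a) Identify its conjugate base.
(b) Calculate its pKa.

(a) The conjugate base is formed by removing one H⁺ from HCOOH, giving HCOO⁻. (b) pKa = -log(Ka) = -log(1.50e-04) = 3.82.

Conjugate base: HCOO⁻; pK_a = 3.82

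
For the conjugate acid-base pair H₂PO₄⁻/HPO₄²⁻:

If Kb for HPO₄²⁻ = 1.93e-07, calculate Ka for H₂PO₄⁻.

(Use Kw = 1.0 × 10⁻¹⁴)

For a conjugate pair Ka × Kb = Kw, so Ka = Kw/Kb = 1.0 × 10⁻¹⁴ / 1.93e-07 = 5.18e-08.

K_a = 5.18e-08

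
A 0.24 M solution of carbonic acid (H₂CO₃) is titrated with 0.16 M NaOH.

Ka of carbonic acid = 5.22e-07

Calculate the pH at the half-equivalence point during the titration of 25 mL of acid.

At half-equivalence [HA] = [A⁻], so Henderson-Hasselbalch gives pH = pKa = -log(5.22e-07) = 6.28.

pH = pKa = 6.28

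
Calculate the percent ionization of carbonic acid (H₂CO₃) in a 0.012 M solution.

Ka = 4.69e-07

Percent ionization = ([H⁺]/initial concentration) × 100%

Using Ka equilibrium: x² + Ka×x - Ka×C = 0. Solving: [H⁺] = 7.4786e-05. Percent = (7.4786e-05/0.012) × 100

Percent ionization = 0.623%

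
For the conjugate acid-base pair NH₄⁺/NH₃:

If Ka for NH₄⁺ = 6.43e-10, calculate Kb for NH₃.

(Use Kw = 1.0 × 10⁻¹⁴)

For a conjugate pair Ka × Kb = Kw, so Kb = Kw/Ka = 1.0 × 10⁻¹⁴ / 6.43e-10 = 1.56e-05.

K_b = 1.56e-05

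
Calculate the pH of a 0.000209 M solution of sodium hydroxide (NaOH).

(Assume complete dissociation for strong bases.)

[OH⁻] = 0.000209 M for strong base. pOH = -log[OH⁻] = 3.68, pH = 14 - pOH

pH = 10.32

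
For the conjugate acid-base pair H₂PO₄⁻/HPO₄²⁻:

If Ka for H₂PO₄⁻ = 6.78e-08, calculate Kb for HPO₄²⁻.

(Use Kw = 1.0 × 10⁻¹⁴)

For a conjugate pair Ka × Kb = Kw, so Kb = Kw/Ka = 1.0 × 10⁻¹⁴ / 6.78e-08 = 1.47e-07.

K_b = 1.47e-07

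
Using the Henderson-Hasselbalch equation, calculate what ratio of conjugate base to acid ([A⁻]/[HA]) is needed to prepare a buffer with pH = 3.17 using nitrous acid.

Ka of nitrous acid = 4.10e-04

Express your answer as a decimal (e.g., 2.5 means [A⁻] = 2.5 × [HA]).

pKa = -log(4.10e-04) = 3.3872. pH = pKa + log([A⁻]/[HA]), so log([A⁻]/[HA]) = pH − pKa = 3.17 − 3.3872 = -0.2172. [A⁻]/[HA] = 10^(-0.2172) = 0.606

[A⁻]/[HA] = 0.606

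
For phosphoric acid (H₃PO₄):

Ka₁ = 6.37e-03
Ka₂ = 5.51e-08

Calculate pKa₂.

pKa₂ = -log(Ka₂) = -log(5.51e-08) = 7.26.

pK_{a2} = 7.26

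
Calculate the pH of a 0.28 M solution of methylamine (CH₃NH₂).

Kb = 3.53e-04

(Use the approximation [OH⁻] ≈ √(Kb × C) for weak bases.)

[OH⁻] = √(Kb × C) = √(3.53e-04 × 0.28) = 9.9418e-03. pOH = 2.00, pH = 14 - pOH

pH = 12.00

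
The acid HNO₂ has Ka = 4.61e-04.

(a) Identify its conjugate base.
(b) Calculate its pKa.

(a) The conjugate base is formed by removing one H⁺ from HNO₂, giving NO₂⁻. (b) pKa = -log(Ka) = -log(4.61e-04) = 3.34.

Conjugate base: NO₂⁻; pK_a = 3.34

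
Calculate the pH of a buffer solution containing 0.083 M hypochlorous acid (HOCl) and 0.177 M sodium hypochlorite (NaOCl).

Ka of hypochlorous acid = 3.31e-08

pKa = -log(3.31e-08) = 7.48. pH = pKa + log([A⁻]/[HA]) = 7.48 + log(0.177/0.083)

pH = 7.81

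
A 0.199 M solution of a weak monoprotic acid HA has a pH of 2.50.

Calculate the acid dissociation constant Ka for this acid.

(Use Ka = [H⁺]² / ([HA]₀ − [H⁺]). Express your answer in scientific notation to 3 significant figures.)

[H⁺] = 10^(−pH) = 10^(−2.50) = 3.162e-03 M. For HA ⇌ H⁺ + A⁻, Ka = [H⁺][A⁻]/[HA] = [H⁺]² / ([HA]₀ − [H⁺]) = (3.162e-03)² / (0.199 − 3.162e-03) = 5.11e-05.

K_a = 5.11e-05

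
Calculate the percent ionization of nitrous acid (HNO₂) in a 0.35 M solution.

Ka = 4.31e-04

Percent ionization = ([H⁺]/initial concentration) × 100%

Using Ka equilibrium: x² + Ka×x - Ka×C = 0. Solving: [H⁺] = 1.2068e-02. Percent = (1.2068e-02/0.35) × 100

Percent ionization = 3.45%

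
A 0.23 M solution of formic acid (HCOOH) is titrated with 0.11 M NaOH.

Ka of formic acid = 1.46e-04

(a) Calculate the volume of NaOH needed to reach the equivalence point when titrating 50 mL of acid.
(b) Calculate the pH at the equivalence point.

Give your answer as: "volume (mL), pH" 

moles acid = 0.23 × 50/1000 = 0.0115 mol; V_base = moles/0.11 × 1000 = 104.5 mL. At equivalence only the conjugate base is present: [A⁻] = 0.0115/0.155 = 7.4412e-02 M. Kb = Kw/Ka = 6.85e-11; [OH⁻] = √(Kb × [A⁻]) = 2.2576e-06; pOH = 5.65; pH = 14 - pOH = 8.35.

V = 104.5 mL, pH = 8.35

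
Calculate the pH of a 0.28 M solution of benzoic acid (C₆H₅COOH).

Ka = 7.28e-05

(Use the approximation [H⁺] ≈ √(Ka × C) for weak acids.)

[H⁺] = √(Ka × C) = √(7.28e-05 × 0.28) = 4.5149e-03. pH = -log(4.5149e-03)

pH = 2.35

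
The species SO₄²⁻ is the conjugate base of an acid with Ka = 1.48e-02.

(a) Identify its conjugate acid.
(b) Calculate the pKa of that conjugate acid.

(a) The conjugate acid is formed by adding one H⁺ to SO₄²⁻, giving HSO₄⁻. (b) pKa = -log(Ka) = -log(1.48e-02) = 1.83.

Conjugate acid: HSO₄⁻; pK_a = 1.83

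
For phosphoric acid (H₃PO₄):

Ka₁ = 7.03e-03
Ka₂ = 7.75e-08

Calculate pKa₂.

pKa₂ = -log(Ka₂) = -log(7.75e-08) = 7.11.

pK_{a2} = 7.11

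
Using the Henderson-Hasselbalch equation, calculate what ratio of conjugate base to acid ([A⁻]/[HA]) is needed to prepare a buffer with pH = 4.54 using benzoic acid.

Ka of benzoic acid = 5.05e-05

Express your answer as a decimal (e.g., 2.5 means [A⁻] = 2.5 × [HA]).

pKa = -log(5.05e-05) = 4.2967. pH = pKa + log([A⁻]/[HA]), so log([A⁻]/[HA]) = pH − pKa = 4.54 − 4.2967 = 0.2433. [A⁻]/[HA] = 10^(0.2433) = 1.75

[A⁻]/[HA] = 1.75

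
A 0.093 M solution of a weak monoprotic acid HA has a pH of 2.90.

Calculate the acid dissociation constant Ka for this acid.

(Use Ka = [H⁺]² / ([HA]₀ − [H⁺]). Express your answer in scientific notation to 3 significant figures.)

[H⁺] = 10^(−pH) = 10^(−2.90) = 1.259e-03 M. For HA ⇌ H⁺ + A⁻, Ka = [H⁺][A⁻]/[HA] = [H⁺]² / ([HA]₀ − [H⁺]) = (1.259e-03)² / (0.093 − 1.259e-03) = 1.73e-05.

K_a = 1.73e-05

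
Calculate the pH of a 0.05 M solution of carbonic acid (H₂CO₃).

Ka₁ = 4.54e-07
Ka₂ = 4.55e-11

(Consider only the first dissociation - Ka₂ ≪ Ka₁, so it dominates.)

First dissociation dominates. From Ka₁ = [H⁺][HA⁻]/[H₂A], x² + Ka₁·x − Ka₁·C = 0 with C = 0.05 M and Ka₁ = 4.54e-07. Solving: [H⁺] = (−Ka₁ + √(Ka₁² + 4·Ka₁·C)) / 2 = 1.5044e-04 M. pH = -log(1.5044e-04) = 3.82.

pH = 3.82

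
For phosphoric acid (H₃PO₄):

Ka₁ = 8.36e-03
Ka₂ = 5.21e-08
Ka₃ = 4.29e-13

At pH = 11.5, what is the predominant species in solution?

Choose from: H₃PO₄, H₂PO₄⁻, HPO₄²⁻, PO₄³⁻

pKa₁ = 2.08, pKa₂ = 7.28, pKa₃ = 12.37. For a polyprotic acid the predominant species crosses at each pKa: below pKa_n the protonated form dominates, above it the deprotonated form does. At pH = 11.5, the predominant species is HPO₄²⁻.

HPO₄²⁻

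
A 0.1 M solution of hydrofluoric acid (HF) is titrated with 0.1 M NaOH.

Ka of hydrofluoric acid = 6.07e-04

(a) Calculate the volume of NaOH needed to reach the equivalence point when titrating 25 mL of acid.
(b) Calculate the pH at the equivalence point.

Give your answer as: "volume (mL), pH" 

moles acid = 0.1 × 25/1000 = 0.0025 mol; V_base = moles/0.1 × 1000 = 25.0 mL. At equivalence only the conjugate base is present: [A⁻] = 0.0025/0.050 = 5.0000e-02 M. Kb = Kw/Ka = 1.65e-11; [OH⁻] = √(Kb × [A⁻]) = 9.0759e-07; pOH = 6.04; pH = 14 - pOH = 7.96.

V = 25.0 mL, pH = 7.96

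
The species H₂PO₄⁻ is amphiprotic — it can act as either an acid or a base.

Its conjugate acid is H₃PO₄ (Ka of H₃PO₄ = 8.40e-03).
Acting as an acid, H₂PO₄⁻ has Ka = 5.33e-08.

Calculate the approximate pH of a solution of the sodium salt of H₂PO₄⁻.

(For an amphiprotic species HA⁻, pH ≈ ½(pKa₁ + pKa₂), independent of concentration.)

pKa₁ = -log(8.40e-03) = 2.08; pKa₂ = -log(5.33e-08) = 7.27. For an amphiprotic species, pH ≈ ½(pKa₁ + pKa₂) = ½(2.08 + 7.27) = 4.67.

pH = 4.67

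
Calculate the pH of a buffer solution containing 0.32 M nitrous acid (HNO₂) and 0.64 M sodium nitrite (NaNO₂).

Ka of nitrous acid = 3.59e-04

pKa = -log(3.59e-04) = 3.44. pH = pKa + log([A⁻]/[HA]) = 3.44 + log(0.64/0.32)

pH = 3.75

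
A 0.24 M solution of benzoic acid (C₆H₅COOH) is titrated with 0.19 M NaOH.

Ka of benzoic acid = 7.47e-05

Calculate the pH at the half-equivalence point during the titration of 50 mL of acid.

At half-equivalence [HA] = [A⁻], so Henderson-Hasselbalch gives pH = pKa = -log(7.47e-05) = 4.13.

pH = pKa = 4.13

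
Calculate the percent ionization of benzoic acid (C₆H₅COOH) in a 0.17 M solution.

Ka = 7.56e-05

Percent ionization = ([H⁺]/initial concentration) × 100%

Using Ka equilibrium: x² + Ka×x - Ka×C = 0. Solving: [H⁺] = 3.5474e-03. Percent = (3.5474e-03/0.17) × 100

Percent ionization = 2.09%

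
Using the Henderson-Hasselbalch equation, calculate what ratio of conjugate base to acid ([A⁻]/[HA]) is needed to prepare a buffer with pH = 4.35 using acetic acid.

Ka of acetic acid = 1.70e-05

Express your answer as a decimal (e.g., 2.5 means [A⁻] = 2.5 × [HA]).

pKa = -log(1.70e-05) = 4.7696. pH = pKa + log([A⁻]/[HA]), so log([A⁻]/[HA]) = pH − pKa = 4.35 − 4.7696 = -0.4196. [A⁻]/[HA] = 10^(-0.4196) = 0.381

[A⁻]/[HA] = 0.381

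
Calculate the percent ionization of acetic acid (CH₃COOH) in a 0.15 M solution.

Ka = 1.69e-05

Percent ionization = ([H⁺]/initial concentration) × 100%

Using Ka equilibrium: x² + Ka×x - Ka×C = 0. Solving: [H⁺] = 1.5837e-03. Percent = (1.5837e-03/0.15) × 100

Percent ionization = 1.06%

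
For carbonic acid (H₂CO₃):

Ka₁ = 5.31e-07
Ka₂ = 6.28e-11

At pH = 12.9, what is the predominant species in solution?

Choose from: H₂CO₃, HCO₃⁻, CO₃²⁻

pKa₁ = 6.27, pKa₂ = 10.20. For a polyprotic acid the predominant species crosses at each pKa: below pKa_n the protonated form dominates, above it the deprotonated form does. At pH = 12.9, the predominant species is CO₃²⁻.

CO₃²⁻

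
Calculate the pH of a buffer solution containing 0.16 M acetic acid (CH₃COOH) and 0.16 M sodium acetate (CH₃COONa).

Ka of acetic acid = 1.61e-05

pKa = -log(1.61e-05) = 4.79. pH = pKa + log([A⁻]/[HA]) = 4.79 + log(0.16/0.16)

pH = 4.79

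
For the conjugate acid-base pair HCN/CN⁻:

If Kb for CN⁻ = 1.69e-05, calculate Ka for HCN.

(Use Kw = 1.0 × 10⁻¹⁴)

For a conjugate pair Ka × Kb = Kw, so Ka = Kw/Kb = 1.0 × 10⁻¹⁴ / 1.69e-05 = 5.92e-10.

K_a = 5.92e-10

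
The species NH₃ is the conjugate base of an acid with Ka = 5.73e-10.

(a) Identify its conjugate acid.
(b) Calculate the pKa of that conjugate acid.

(a) The conjugate acid is formed by adding one H⁺ to NH₃, giving NH₄⁺. (b) pKa = -log(Ka) = -log(5.73e-10) = 9.24.

Conjugate acid: NH₄⁺; pK_a = 9.24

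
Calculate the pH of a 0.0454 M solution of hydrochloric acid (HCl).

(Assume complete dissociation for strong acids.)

[H⁺] = 0.0454 M for strong acid. pH = -log[H⁺] = -log(0.0454)

pH = 1.34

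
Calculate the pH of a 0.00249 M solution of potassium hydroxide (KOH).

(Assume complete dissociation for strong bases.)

[OH⁻] = 0.00249 M for strong base. pOH = -log[OH⁻] = 2.60, pH = 14 - pOH

pH = 11.40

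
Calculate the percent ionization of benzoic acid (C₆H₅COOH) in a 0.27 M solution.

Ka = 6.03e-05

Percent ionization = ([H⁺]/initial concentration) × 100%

Using Ka equilibrium: x² + Ka×x - Ka×C = 0. Solving: [H⁺] = 4.0049e-03. Percent = (4.0049e-03/0.27) × 100

Percent ionization = 1.48%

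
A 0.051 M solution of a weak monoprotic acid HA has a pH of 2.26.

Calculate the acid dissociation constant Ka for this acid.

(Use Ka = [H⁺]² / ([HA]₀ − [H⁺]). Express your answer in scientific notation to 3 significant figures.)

[H⁺] = 10^(−pH) = 10^(−2.26) = 5.495e-03 M. For HA ⇌ H⁺ + A⁻, Ka = [H⁺][A⁻]/[HA] = [H⁺]² / ([HA]₀ − [H⁺]) = (5.495e-03)² / (0.051 − 5.495e-03) = 6.64e-04.

K_a = 6.64e-04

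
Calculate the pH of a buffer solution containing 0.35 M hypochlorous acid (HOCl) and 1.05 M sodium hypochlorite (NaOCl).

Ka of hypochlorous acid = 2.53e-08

pKa = -log(2.53e-08) = 7.60. pH = pKa + log([A⁻]/[HA]) = 7.60 + log(1.05/0.35)

pH = 8.07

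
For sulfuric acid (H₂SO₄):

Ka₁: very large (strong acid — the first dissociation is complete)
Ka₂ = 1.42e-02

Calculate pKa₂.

pKa₂ = -log(Ka₂) = -log(1.42e-02) = 1.85.

pK_{a2} = 1.85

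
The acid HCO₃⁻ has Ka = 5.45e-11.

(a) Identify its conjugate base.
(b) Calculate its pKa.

(a) The conjugate base is formed by removing one H⁺ from HCO₃⁻, giving CO₃²⁻. (b) pKa = -log(Ka) = -log(5.45e-11) = 10.26.

Conjugate base: CO₃²⁻; pK_a = 10.26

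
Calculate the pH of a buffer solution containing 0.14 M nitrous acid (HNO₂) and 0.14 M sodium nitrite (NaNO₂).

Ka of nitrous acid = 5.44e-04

pKa = -log(5.44e-04) = 3.26. pH = pKa + log([A⁻]/[HA]) = 3.26 + log(0.14/0.14)

pH = 3.26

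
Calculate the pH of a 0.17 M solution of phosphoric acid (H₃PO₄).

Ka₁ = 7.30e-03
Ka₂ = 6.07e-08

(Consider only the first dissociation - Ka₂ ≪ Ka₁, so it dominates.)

First dissociation dominates. From Ka₁ = [H⁺][HA⁻]/[H₂A], x² + Ka₁·x − Ka₁·C = 0 with C = 0.17 M and Ka₁ = 7.30e-03. Solving: [H⁺] = (−Ka₁ + √(Ka₁² + 4·Ka₁·C)) / 2 = 3.1766e-02 M. pH = -log(3.1766e-02) = 1.50.

pH = 1.50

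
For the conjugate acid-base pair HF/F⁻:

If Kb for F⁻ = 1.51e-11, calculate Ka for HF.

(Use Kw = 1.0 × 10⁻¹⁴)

For a conjugate pair Ka × Kb = Kw, so Ka = Kw/Kb = 1.0 × 10⁻¹⁴ / 1.51e-11 = 6.62e-04.

K_a = 6.62e-04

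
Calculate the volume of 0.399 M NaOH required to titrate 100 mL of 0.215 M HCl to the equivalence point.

At equivalence: moles acid = moles base. moles HCl = 0.215 × 100/1000 = 0.0215 mol. V_base = moles / 0.399 × 1000 = 53.9 mL.

V_{base} = 53.9 mL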